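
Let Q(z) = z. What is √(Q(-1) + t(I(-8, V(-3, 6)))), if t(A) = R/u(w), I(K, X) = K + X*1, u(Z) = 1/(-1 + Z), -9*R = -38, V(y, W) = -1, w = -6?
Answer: 5*I*√11/3 ≈ 5.5277*I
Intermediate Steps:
R = 38/9 (R = -⅑*(-38) = 38/9 ≈ 4.2222)
I(K, X) = K + X
t(A) = -266/9 (t(A) = 38/(9*(1/(-1 - 6))) = 38/(9*(1/(-7))) = 38/(9*(-⅐)) = (38/9)*(-7) = -266/9)
√(Q(-1) + t(I(-8, V(-3, 6)))) = √(-1 - 266/9) = √(-275/9) = 5*I*√11/3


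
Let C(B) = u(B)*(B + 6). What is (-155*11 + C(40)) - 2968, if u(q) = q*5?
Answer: 4527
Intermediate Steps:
u(q) = 5*q
C(B) = 5*B*(6 + B) (C(B) = (5*B)*(B + 6) = (5*B)*(6 + B) = 5*B*(6 + B))
(-155*11 + C(40)) - 2968 = (-155*11 + 5*40*(6 + 40)) - 2968 = (-1705 + 5*40*46) - 2968 = (-1705 + 9200) - 2968 = 7495 - 2968 = 4527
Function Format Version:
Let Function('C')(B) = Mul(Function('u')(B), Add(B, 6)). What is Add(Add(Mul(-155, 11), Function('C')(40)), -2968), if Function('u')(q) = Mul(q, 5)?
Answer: 4527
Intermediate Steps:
Function('u')(q) = Mul(5, q)
Function('C')(B) = Mul(5, B, Add(6, B)) (Function('C')(B) = Mul(Mul(5, B), Add(B, 6)) = Mul(Mul(5, B), Add(6, B)) = Mul(5, B, Add(6, B)))
Add(Add(Mul(-155, 11), Function('C')(40)), -2968) = Add(Add(Mul(-155, 11), Mul(5, 40, Add(6, 40))), -2968) = Add(Add(-1705, Mul(5, 40, 46)), -2968) = Add(Add(-1705, 9200), -2968) = Add(7495, -2968) = 4527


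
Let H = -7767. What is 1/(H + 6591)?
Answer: -1/1176 ≈ -0.00085034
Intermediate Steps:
1/(H + 6591) = 1/(-7767 + 6591) = 1/(-1176) = -1/1176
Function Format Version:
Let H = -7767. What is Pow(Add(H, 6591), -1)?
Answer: Rational(-1, 1176) ≈ -0.00085034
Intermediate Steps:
Pow(Add(H, 6591), -1) = Pow(Add(-7767, 6591), -1) = Pow(-1176, -1) = Rational(-1, 1176)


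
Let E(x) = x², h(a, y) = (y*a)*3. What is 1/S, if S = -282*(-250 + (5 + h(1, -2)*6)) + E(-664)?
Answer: 1/520138 ≈ 1.9226e-6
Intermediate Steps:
h(a, y) = 3*a*y (h(a, y) = (a*y)*3 = 3*a*y)
S = 520138 (S = -282*(-250 + (5 + (3*1*(-2))*6)) + (-664)² = -282*(-250 + (5 - 6*6)) + 440896 = -282*(-250 + (5 - 36)) + 440896 = -282*(-250 - 31) + 440896 = -282*(-281) + 440896 = 79242 + 440896 = 520138)
1/S = 1/520138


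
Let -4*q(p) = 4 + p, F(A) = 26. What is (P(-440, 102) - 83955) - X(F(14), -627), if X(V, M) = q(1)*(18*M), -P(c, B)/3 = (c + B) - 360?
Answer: -191937/2 ≈ -95969.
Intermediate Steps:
q(p) = -1 - p/4 (q(p) = -(4 + p)/4 = -1 - p/4)
P(c, B) = 1080 - 3*B - 3*c (P(c, B) = -3*((c + B) - 360) = -3*((B + c) - 360) = -3*(-360 + B + c) = 1080 - 3*B - 3*c)
X(V, M) = -45*M/2 (X(V, M) = (-1 - ¼*1)*(18*M) = (-1 - ¼)*(18*M) = -45*M/2)
(P(-440, 102) - 83955) - X(F(14), -627) = ((1080 - 3*102 - 3*(-440)) - 83955) - (-45)*(-627)/2 = ((1080 - 306 + 1320) - 83955) - 1*28215/2 = (2094 - 83955) - 28215/2 = -81861 - 28215/2 = -191937/2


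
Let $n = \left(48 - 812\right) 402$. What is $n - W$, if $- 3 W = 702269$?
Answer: $- \frac{219115}{3} \approx -73038.0$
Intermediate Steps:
$W = - \frac{702269}{3}$ ($W = \left(- \frac{1}{3}\right) 702269 = - \frac{702269}{3} \approx -2.3409 \cdot 10^{5}$)
$n = -307128$ ($n = \left(-764\right) 402 = -307128$)
$n - W = -307128 - - \frac{702269}{3} = -307128 + \frac{702269}{3} = - \frac{219115}{3}$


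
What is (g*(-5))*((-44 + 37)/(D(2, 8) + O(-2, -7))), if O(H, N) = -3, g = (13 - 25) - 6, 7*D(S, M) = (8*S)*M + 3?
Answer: -441/11 ≈ -40.091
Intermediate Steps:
D(S, M) = 3/7 + 8*M*S/7 (D(S, M) = ((8*S)*M + 3)/7 = (8*M*S + 3)/7 = (3 + 8*M*S)/7 = 3/7 + 8*M*S/7)
g = -18 (g = -12 - 6 = -18)
(g*(-5))*((-44 + 37)/(D(2, 8) + O(-2, -7))) = (-18*(-5))*((-44 + 37)/((3/7 + (8/7)*8*2) - 3)) = 90*(-7/((3/7 + 128/7) - 3)) = 90*(-7/(131/7 - 3)) = 90*(-7/110/7) = 90*(-7*7/110) = 90*(-49/110) = -441/11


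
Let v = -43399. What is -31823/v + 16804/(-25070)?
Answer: 34262907/544006465 ≈ 0.062983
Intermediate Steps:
-31823/v + 16804/(-25070) = -31823/(-43399) + 16804/(-25070) = -31823*(-1/43399) + 16804*(-1/25070) = 31823/43399 - 8402/12535 = 34262907/544006465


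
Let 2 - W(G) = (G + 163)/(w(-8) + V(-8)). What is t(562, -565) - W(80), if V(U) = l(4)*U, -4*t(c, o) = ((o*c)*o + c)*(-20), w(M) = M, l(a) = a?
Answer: 35881002077/40 ≈ 8.9703e+8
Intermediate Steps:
t(c, o) = 5*c + 5*c*o² (t(c, o) = -((o*c)*o + c)*(-20)/4 = -((c*o)*o + c)*(-20)/4 = -(c*o² + c)*(-20)/4 = -(c + c*o²)*(-20)/4 = -(-20*c - 20*c*o²)/4 = 5*c + 5*c*o²)
V(U) = 4*U
W(G) = 243/40 + G/40 (W(G) = 2 - (G + 163)/(-8 + 4*(-8)) = 2 - (163 + G)/(-8 - 32) = 2 - (163 + G)/(-40) = 2 - (163 + G)*(-1)/40 = 2 - (-163/40 - G/40) = 2 + (163/40 + G/40) = 243/40 + G/40)
t(562, -565) - W(80) = 5*562*(1 + (-565)²) - (243/40 + (1/40)*80) = 5*562*(1 + 319225) - (243/40 + 2) = 5*562*319226 - 1*323/40 = 897025060 - 323/40 = 35881002077/40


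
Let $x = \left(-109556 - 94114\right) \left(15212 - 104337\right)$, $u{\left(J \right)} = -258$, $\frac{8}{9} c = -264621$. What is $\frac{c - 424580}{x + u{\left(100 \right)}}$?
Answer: $- \frac{5778229}{145216707936} \approx -3.979 \cdot 10^{-5}$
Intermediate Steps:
$c = - \frac{2381589}{8}$ ($c = \frac{9}{8} \left(-264621\right) = - \frac{2381589}{8} \approx -2.977 \cdot 10^{5}$)
$x = 18152088750$ ($x = \left(-203670\right) \left(-89125\right) = 18152088750$)
$\frac{c - 424580}{x + u{\left(100 \right)}} = \frac{- \frac{2381589}{8} - 424580}{18152088750 - 258} = - \frac{5778229}{8 \cdot 18152088492} = \left(- \frac{5778229}{8}\right) \frac{1}{18152088492} = - \frac{5778229}{145216707936}$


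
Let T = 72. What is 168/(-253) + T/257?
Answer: -24960/65021 ≈ -0.38388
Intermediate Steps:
168/(-253) + T/257 = 168/(-253) + 72/257 = 168*(-1/253) + 72*(1/257) = -168/253 + 72/257 = -24960/65021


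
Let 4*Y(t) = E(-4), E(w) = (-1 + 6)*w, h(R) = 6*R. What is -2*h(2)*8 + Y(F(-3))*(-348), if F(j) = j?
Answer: 1548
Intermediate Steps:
E(w) = 5*w
Y(t) = -5 (Y(t) = (5*(-4))/4 = (¼)*(-20) = -5)
-2*h(2)*8 + Y(F(-3))*(-348) = -12*2*8 - 5*(-348) = -2*12*8 + 1740 = -24*8 + 1740 = -192 + 1740 = 1548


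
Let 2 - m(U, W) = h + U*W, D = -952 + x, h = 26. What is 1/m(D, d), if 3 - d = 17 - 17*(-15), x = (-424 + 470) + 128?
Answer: -1/209306 ≈ -4.7777e-6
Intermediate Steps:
x = 174 (x = 46 + 128 = 174)
d = -269 (d = 3 - (17 - 17*(-15)) = 3 - (17 + 255) = 3 - 1*272 = 3 - 272 = -269)
D = -778 (D = -952 + 174 = -778)
m(U, W) = -24 - U*W (m(U, W) = 2 - (26 + U*W) = 2 + (-26 - U*W) = -24 - U*W)
1/m(D, d) = 1/(-24 - 1*(-778)*(-269)) = 1/(-24 - 209282) = 1/(-209306) = -1/209306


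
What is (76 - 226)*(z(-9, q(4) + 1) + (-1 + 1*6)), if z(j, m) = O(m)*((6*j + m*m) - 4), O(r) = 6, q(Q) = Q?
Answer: 28950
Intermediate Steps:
z(j, m) = -24 + 6*m² + 36*j (z(j, m) = 6*((6*j + m*m) - 4) = 6*((6*j + m²) - 4) = 6*((m² + 6*j) - 4) = 6*(-4 + m² + 6*j) = -24 + 6*m² + 36*j)
(76 - 226)*(z(-9, q(4) + 1) + (-1 + 1*6)) = (76 - 226)*((-24 + 6*(4 + 1)² + 36*(-9)) + (-1 + 1*6)) = -150*((-24 + 6*5² - 324) + (-1 + 6)) = -150*((-24 + 6*25 - 324) + 5) = -150*((-24 + 150 - 324) + 5) = -150*(-198 + 5) = -150*(-193) = 28950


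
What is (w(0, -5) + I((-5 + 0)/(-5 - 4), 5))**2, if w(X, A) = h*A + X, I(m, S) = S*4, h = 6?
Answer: 100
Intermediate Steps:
I(m, S) = 4*S
w(X, A) = X + 6*A (w(X, A) = 6*A + X = X + 6*A)
(w(0, -5) + I((-5 + 0)/(-5 - 4), 5))**2 = ((0 + 6*(-5)) + 4*5)**2 = ((0 - 30) + 20)**2 = (-30 + 20)**2 = (-10)**2 = 100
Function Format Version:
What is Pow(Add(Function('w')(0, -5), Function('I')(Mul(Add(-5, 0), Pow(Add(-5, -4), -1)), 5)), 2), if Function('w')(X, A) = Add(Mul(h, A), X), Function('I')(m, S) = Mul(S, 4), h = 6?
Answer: 100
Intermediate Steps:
Function('I')(m, S) = Mul(4, S)
Function('w')(X, A) = Add(X, Mul(6, A)) (Function('w')(X, A) = Add(Mul(6, A), X) = Add(X, Mul(6, A)))
Pow(Add(Function('w')(0, -5), Function('I')(Mul(Add(-5, 0), Pow(Add(-5, -4), -1)), 5)), 2) = Pow(Add(Add(0, Mul(6, -5)), Mul(4, 5)), 2) = Pow(Add(Add(0, -30), 20), 2) = Pow(Add(-30, 20), 2) = Pow(-10, 2) = 100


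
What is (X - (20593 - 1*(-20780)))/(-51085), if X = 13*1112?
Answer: 26917/51085 ≈ 0.52691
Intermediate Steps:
X = 14456
(X - (20593 - 1*(-20780)))/(-51085) = (14456 - (20593 - 1*(-20780)))/(-51085) = (14456 - (20593 + 20780))*(-1/51085) = (14456 - 1*41373)*(-1/51085) = (14456 - 41373)*(-1/51085) = -26917*(-1/51085) = 26917/51085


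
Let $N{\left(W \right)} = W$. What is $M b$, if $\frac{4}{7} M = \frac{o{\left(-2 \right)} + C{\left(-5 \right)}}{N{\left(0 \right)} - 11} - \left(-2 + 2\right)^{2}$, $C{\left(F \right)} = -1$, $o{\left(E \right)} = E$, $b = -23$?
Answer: $- \frac{483}{44} \approx -10.977$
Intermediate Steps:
$M = \frac{21}{44}$ ($M = \frac{7 \left(\frac{-2 - 1}{0 - 11} - \left(-2 + 2\right)^{2}\right)}{4} = \frac{7 \left(- \frac{3}{-11} - 0^{2}\right)}{4} = \frac{7 \left(\left(-3\right) \left(- \frac{1}{11}\right) - 0\right)}{4} = \frac{7 \left(\frac{3}{11} + 0\right)}{4} = \frac{7}{4} \cdot \frac{3}{11} = \frac{21}{44} \approx 0.47727$)
$M b = \frac{21}{44} \left(-23\right) = - \frac{483}{44}$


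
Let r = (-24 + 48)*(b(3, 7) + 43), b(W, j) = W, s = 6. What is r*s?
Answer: 6624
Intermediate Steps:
r = 1104 (r = (-24 + 48)*(3 + 43) = 24*46 = 1104)
r*s = 1104*6 = 6624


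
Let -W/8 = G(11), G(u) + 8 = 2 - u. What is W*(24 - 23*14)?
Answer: -40528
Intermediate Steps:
G(u) = -6 - u (G(u) = -8 + (2 - u) = -6 - u)
W = 136 (W = -8*(-6 - 1*11) = -8*(-6 - 11) = -8*(-17) = 136)
W*(24 - 23*14) = 136*(24 - 23*14) = 136*(24 - 322) = 136*(-298) = -40528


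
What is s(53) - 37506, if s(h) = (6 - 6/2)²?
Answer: -37497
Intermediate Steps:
s(h) = 9 (s(h) = (6 - 6*½)² = (6 - 3)² = 3² = 9)
s(53) - 37506 = 9 - 37506 = -37497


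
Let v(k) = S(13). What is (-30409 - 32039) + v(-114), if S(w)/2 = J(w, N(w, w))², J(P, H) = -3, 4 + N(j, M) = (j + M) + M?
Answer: -62430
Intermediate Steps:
N(j, M) = -4 + j + 2*M (N(j, M) = -4 + ((j + M) + M) = -4 + ((M + j) + M) = -4 + (j + 2*M) = -4 + j + 2*M)
S(w) = 18 (S(w) = 2*(-3)² = 2*9 = 18)
v(k) = 18
(-30409 - 32039) + v(-114) = (-30409 - 32039) + 18 = -62448 + 18 = -62430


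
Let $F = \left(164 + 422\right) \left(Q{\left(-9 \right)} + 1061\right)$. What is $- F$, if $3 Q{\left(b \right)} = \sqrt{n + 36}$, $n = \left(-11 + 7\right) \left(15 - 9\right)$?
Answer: $-621746 - \frac{1172 \sqrt{3}}{3} \approx -6.2242 \cdot 10^{5}$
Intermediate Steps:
$n = -24$ ($n = \left(-4\right) 6 = -24$)
$Q{\left(b \right)} = \frac{2 \sqrt{3}}{3}$ ($Q{\left(b \right)} = \frac{\sqrt{-24 + 36}}{3} = \frac{\sqrt{12}}{3} = \frac{2 \sqrt{3}}{3}$)
$F = 621746 + \frac{1172 \sqrt{3}}{3}$ ($F = \left(164 + 422\right) \left(\frac{2 \sqrt{3}}{3} + 1061\right) = 586 \left(1061 + \frac{2 \sqrt{3}}{3}\right) = 621746 + \frac{1172 \sqrt{3}}{3} \approx 6.2242 \cdot 10^{5}$)
$- F = - (621746 + \frac{1172 \sqrt{3}}{3}) = -621746 - \frac{1172 \sqrt{3}}{3}$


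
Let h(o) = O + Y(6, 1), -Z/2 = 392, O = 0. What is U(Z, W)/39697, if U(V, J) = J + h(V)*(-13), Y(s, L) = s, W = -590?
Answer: -668/39697 ≈ -0.016827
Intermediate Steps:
Z = -784 (Z = -2*392 = -784)
h(o) = 6 (h(o) = 0 + 6 = 6)
U(V, J) = -78 + J (U(V, J) = J + 6*(-13) = J - 78 = -78 + J)
U(Z, W)/39697 = (-78 - 590)/39697 = -668*1/39697 = -668/39697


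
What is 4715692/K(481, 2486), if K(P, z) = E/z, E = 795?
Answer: 11723210312/795 ≈ 1.4746e+7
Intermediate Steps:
K(P, z) = 795/z
4715692/K(481, 2486) = 4715692/((795/2486)) = 4715692/((795*(1/2486))) = 4715692/(795/2486) = 4715692*(2486/795) = 11723210312/795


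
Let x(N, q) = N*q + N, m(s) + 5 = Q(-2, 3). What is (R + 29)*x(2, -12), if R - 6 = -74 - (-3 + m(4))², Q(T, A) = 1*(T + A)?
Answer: 1936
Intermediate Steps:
Q(T, A) = A + T (Q(T, A) = 1*(A + T) = A + T)
m(s) = -4 (m(s) = -5 + (3 - 2) = -5 + 1 = -4)
x(N, q) = N + N*q
R = -117 (R = 6 + (-74 - (-3 - 4)²) = 6 + (-74 - 1*(-7)²) = 6 + (-74 - 1*49) = 6 + (-74 - 49) = 6 - 123 = -117)
(R + 29)*x(2, -12) = (-117 + 29)*(2*(1 - 12)) = -176*(-11) = -88*(-22) = 1936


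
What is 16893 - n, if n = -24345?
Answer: 41238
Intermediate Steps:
16893 - n = 16893 - 1*(-24345) = 16893 + 24345 = 41238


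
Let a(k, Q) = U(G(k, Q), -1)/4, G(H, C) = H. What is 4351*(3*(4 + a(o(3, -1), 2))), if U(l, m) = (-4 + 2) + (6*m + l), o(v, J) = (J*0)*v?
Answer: 26106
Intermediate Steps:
o(v, J) = 0 (o(v, J) = 0*v = 0)
U(l, m) = -2 + l + 6*m (U(l, m) = -2 + (l + 6*m) = -2 + l + 6*m)
a(k, Q) = -2 + k/4 (a(k, Q) = (-2 + k + 6*(-1))/4 = (-2 + k - 6)*(1/4) = (-8 + k)*(1/4) = -2 + k/4)
4351*(3*(4 + a(o(3, -1), 2))) = 4351*(3*(4 + (-2 + (1/4)*0))) = 4351*(3*(4 + (-2 + 0))) = 4351*(3*(4 - 2)) = 4351*(3*2) = 4351*6 = 26106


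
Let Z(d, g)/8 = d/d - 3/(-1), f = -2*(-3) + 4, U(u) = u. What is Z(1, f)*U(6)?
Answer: 192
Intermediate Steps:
f = 10 (f = 6 + 4 = 10)
Z(d, g) = 32 (Z(d, g) = 8*(d/d - 3/(-1)) = 8*(1 - 3*(-1)) = 8*(1 + 3) = 8*4 = 32)
Z(1, f)*U(6) = 32*6 = 192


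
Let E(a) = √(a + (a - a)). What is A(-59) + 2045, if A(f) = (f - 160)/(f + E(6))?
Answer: 7119296/3475 + 219*√6/3475 ≈ 2048.9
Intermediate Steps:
E(a) = √a (E(a) = √(a + 0) = √a)
A(f) = (-160 + f)/(f + √6) (A(f) = (f - 160)/(f + √6) = (-160 + f)/(f + √6))
A(-59) + 2045 = (-160 - 59)/(-59 + √6) + 2045 = -219/(-59 + √6) + 2045 = 2045 - 219/(-59 + √6)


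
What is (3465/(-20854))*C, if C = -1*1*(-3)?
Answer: -10395/20854 ≈ -0.49847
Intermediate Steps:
C = 3 (C = -1*(-3) = 3)
(3465/(-20854))*C = (3465/(-20854))*3 = (3465*(-1/20854))*3 = -3465/20854*3 = -10395/20854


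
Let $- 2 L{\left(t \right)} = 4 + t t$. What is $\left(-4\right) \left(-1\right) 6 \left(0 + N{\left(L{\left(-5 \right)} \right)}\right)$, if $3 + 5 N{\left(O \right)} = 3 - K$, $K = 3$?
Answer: $- \frac{72}{5} \approx -14.4$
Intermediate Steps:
$L{\left(t \right)} = -2 - \frac{t^{2}}{2}$ ($L{\left(t \right)} = - \frac{4 + t t}{2} = - \frac{4 + t^{2}}{2} = -2 - \frac{t^{2}}{2}$)
$N{\left(O \right)} = - \frac{3}{5}$ ($N{\left(O \right)} = - \frac{3}{5} + \frac{3 - 3}{5} = - \frac{3}{5} + \frac{1}{5} \cdot 0 = - \frac{3}{5} + 0 = - \frac{3}{5}$)
$\left(-4\right) \left(-1\right) 6 \left(0 + N{\left(L{\left(-5 \right)} \right)}\right) = \left(-4\right) \left(-1\right) 6 \left(0 - \frac{3}{5}\right) = 4 \cdot 6 \left(- \frac{3}{5}\right) = 24 \left(- \frac{3}{5}\right) = - \frac{72}{5}$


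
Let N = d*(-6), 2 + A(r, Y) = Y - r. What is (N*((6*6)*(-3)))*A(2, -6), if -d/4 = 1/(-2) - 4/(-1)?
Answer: 90720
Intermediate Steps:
d = -14 (d = -4*(1/(-2) - 4/(-1)) = -4*(1*(-1/2) - 4*(-1)) = -4*(-1/2 + 4) = -4*7/2 = -14)
A(r, Y) = -2 + Y - r (A(r, Y) = -2 + (Y - r) = -2 + Y - r)
N = 84 (N = -14*(-6) = 84)
(N*((6*6)*(-3)))*A(2, -6) = (84*((6*6)*(-3)))*(-2 - 6 - 1*2) = (84*(36*(-3)))*(-2 - 6 - 2) = (84*(-108))*(-10) = -9072*(-10) = 90720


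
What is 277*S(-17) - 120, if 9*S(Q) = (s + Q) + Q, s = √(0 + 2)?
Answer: -10498/9 + 277*√2/9 ≈ -1122.9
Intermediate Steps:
s = √2 ≈ 1.4142
S(Q) = √2/9 + 2*Q/9 (S(Q) = ((√2 + Q) + Q)/9 = ((Q + √2) + Q)/9 = (√2 + 2*Q)/9 = √2/9 + 2*Q/9)
277*S(-17) - 120 = 277*(√2/9 + (2/9)*(-17)) - 120 = 277*(√2/9 - 34/9) - 120 = 277*(-34/9 + √2/9) - 120 = (-9418/9 + 277*√2/9) - 120 = -10498/9 + 277*√2/9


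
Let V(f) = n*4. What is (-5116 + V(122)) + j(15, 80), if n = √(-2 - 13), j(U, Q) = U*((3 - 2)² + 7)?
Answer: -4996 + 4*I*√15 ≈ -4996.0 + 15.492*I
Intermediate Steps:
j(U, Q) = 8*U (j(U, Q) = U*(1² + 7) = U*(1 + 7) = U*8 = 8*U)
n = I*√15 (n = √(-15) = I*√15 ≈ 3.873*I)
V(f) = 4*I*√15 (V(f) = (I*√15)*4 = 4*I*√15)
(-5116 + V(122)) + j(15, 80) = (-5116 + 4*I*√15) + 8*15 = (-5116 + 4*I*√15) + 120 = -4996 + 4*I*√15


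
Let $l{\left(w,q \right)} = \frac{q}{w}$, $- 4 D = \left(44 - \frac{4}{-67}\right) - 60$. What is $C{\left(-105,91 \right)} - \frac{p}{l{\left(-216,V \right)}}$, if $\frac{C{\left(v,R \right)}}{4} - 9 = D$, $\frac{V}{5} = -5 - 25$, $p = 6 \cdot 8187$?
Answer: $- \frac{118395264}{1675} \approx -70684.0$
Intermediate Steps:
$p = 49122$
$V = -150$ ($V = 5 \left(-5 - 25\right) = 5 \left(-30\right) = -150$)
$D = \frac{267}{67}$ ($D = - \frac{\left(44 - \frac{4}{-67}\right) - 60}{4} = - \frac{\left(44 - - \frac{4}{67}\right) - 60}{4} = - \frac{\left(44 + \frac{4}{67}\right) - 60}{4} = - \frac{\frac{2952}{67} - 60}{4} = \left(- \frac{1}{4}\right) \left(- \frac{1068}{67}\right) = \frac{267}{67} \approx 3.9851$)
$C{\left(v,R \right)} = \frac{3480}{67}$ ($C{\left(v,R \right)} = 36 + 4 \cdot \frac{267}{67} = 36 + \frac{1068}{67} = \frac{3480}{67}$)
$C{\left(-105,91 \right)} - \frac{p}{l{\left(-216,V \right)}} = \frac{3480}{67} - \frac{49122}{\left(-150\right) \frac{1}{-216}} = \frac{3480}{67} - \frac{49122}{\left(-150\right) \left(- \frac{1}{216}\right)} = \frac{3480}{67} - \frac{49122}{\frac{25}{36}} = \frac{3480}{67} - 49122 \cdot \frac{36}{25} = \frac{3480}{67} - \frac{1768392}{25} = - \frac{118395264}{1675}$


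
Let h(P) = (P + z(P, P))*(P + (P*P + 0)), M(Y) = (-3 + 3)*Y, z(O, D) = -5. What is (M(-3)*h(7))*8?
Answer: 0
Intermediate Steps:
M(Y) = 0 (M(Y) = 0*Y = 0)
h(P) = (-5 + P)*(P + P²) (h(P) = (P - 5)*(P + (P*P + 0)) = (-5 + P)*(P + (P² + 0)) = (-5 + P)*(P + P²))
(M(-3)*h(7))*8 = (0*(7*(-5 + 7² - 4*7)))*8 = (0*(7*(-5 + 49 - 28)))*8 = (0*(7*16))*8 = (0*112)*8 = 0*8 = 0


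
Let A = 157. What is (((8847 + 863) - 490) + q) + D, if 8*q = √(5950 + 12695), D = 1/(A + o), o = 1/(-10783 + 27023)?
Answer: 23508075060/2549681 + √18645/8 ≈ 9237.1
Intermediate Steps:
o = 1/16240 ≈ 6.1576e-5
D = 16240/2549681 (D = 1/(157 + 1/16240) = 1/(2549681/16240) = 16240/2549681 ≈ 0.0063694)
q = √18645/8 (q = √(5950 + 12695)/8 = √18645/8 ≈ 17.068)
(((8847 + 863) - 490) + q) + D = (((8847 + 863) - 490) + √18645/8) + 16240/2549681 = ((9710 - 490) + √18645/8) + 16240/2549681 = (9220 + √18645/8) + 16240/2549681 = 23508075060/2549681 + √18645/8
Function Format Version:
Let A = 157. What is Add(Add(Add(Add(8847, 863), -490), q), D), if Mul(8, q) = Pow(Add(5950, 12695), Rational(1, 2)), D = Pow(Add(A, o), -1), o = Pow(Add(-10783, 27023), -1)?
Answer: Add(Rational(23508075060, 2549681), Mul(Rational(1, 8), Pow(18645, Rational(1, 2)))) ≈ 9237.1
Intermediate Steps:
o = Rational(1, 16240) (o = Pow(16240, -1) = Rational(1, 16240) ≈ 6.1576e-5)
D = Rational(16240, 2549681) (D = Pow(Add(157, Rational(1, 16240)), -1) = Pow(Rational(2549681, 16240), -1) = Rational(16240, 2549681) ≈ 0.0063694)
q = Mul(Rational(1, 8), Pow(18645, Rational(1, 2))) (q = Mul(Rational(1, 8), Pow(Add(5950, 12695), Rational(1, 2))) = Mul(Rational(1, 8), Pow(18645, Rational(1, 2))) ≈ 17.068)
Add(Add(Add(Add(8847, 863), -490), q), D) = Add(Add(Add(Add(8847, 863), -490), Mul(Rational(1, 8), Pow(18645, Rational(1, 2)))), Rational(16240, 2549681)) = Add(Add(Add(9710, -490), Mul(Rational(1, 8), Pow(18645, Rational(1, 2)))), Rational(16240, 2549681)) = Add(Add(9220, Mul(Rational(1, 8), Pow(18645, Rational(1, 2)))), Rational(16240, 2549681)) = Add(Rational(23508075060, 2549681), Mul(Rational(1, 8), Pow(18645, Rational(1, 2))))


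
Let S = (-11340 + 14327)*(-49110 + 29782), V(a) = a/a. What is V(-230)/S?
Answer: -1/57732736 ≈ -1.7321e-8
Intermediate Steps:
V(a) = 1
S = -57732736 (S = 2987*(-19328) = -57732736)
V(-230)/S = 1/(-57732736) = 1*(-1/57732736) = -1/57732736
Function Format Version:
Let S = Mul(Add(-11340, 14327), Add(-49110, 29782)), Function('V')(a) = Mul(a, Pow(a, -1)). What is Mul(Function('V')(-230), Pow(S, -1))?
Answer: Rational(-1, 57732736) ≈ -1.7321e-8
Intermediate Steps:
Function('V')(a) = 1
S = -57732736 (S = Mul(2987, -19328) = -57732736)
Mul(Function('V')(-230), Pow(S, -1)) = Mul(1, Pow(-57732736, -1)) = Mul(1, Rational(-1, 57732736)) = Rational(-1, 57732736)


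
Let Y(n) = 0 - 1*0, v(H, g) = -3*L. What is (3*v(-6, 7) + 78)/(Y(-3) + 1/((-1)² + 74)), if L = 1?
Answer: 5175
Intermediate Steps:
v(H, g) = -3 (v(H, g) = -3*1 = -3)
Y(n) = 0 (Y(n) = 0 + 0 = 0)
(3*v(-6, 7) + 78)/(Y(-3) + 1/((-1)² + 74)) = (3*(-3) + 78)/(0 + 1/((-1)² + 74)) = (-9 + 78)/(0 + 1/(1 + 74)) = 69/(0 + 1/75) = 69/(1/75) = 69*75 = 5175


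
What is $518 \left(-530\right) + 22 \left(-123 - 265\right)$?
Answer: $-283076$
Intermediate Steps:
$518 \left(-530\right) + 22 \left(-123 - 265\right) = -274540 + 22 \left(-388\right) = -274540 - 8536 = -283076$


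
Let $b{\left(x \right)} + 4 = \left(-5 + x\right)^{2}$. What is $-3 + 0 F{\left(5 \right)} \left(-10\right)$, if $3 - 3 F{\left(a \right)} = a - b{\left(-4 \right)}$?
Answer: $-3$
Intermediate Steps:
$b{\left(x \right)} = -4 + \left(-5 + x\right)^{2}$
$F{\left(a \right)} = \frac{80}{3} - \frac{a}{3}$ ($F{\left(a \right)} = 1 - \frac{a - \left(-4 + \left(-5 - 4\right)^{2}\right)}{3} = 1 - \frac{a - \left(-4 + \left(-9\right)^{2}\right)}{3} = 1 - \frac{a - \left(-4 + 81\right)}{3} = 1 - \frac{a - 77}{3} = 1 - \frac{-77 + a}{3} = 1 - \left(- \frac{77}{3} + \frac{a}{3}\right) = \frac{80}{3} - \frac{a}{3}$)
$-3 + 0 F{\left(5 \right)} \left(-10\right) = -3 + 0 \left(\frac{80}{3} - \frac{5}{3}\right) \left(-10\right) = -3 + 0 \cdot 25 \left(-10\right) = -3 + 0 \left(-10\right) = -3 + 0 = -3$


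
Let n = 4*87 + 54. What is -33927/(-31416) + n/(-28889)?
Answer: 46070851/43217944 ≈ 1.0660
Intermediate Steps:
n = 402 (n = 348 + 54 = 402)
-33927/(-31416) + n/(-28889) = -33927/(-31416) + 402/(-28889) = -33927*(-1/31416) + 402*(-1/28889) = 11309/10472 - 402/28889 = 46070851/43217944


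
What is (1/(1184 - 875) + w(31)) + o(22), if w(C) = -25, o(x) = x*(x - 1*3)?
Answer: 121438/309 ≈ 393.00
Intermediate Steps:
o(x) = x*(-3 + x) (o(x) = x*(x - 3) = x*(-3 + x))
(1/(1184 - 875) + w(31)) + o(22) = (1/(1184 - 875) - 25) + 22*(-3 + 22) = (1/309 - 25) + 22*19 = (1/309 - 25) + 418 = -7724/309 + 418 = 121438/309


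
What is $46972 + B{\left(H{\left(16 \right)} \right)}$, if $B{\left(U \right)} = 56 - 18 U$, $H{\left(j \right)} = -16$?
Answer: $47316$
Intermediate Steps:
$B{\left(U \right)} = 56 - 18 U$
$46972 + B{\left(H{\left(16 \right)} \right)} = 46972 + \left(56 - -288\right) = 46972 + \left(56 + 288\right) = 46972 + 344 = 47316$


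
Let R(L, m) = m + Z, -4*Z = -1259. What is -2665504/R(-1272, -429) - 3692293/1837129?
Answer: 19585811414163/839567953 ≈ 23328.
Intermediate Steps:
Z = 1259/4 (Z = -1/4*(-1259) = 1259/4 ≈ 314.75)
R(L, m) = 1259/4 + m (R(L, m) = m + 1259/4 = 1259/4 + m)
-2665504/R(-1272, -429) - 3692293/1837129 = -2665504/(1259/4 - 429) - 3692293/1837129 = -2665504/(-457/4) - 3692293*1/1837129 = -2665504*(-4/457) - 3692293/1837129 = 10662016/457 - 3692293/1837129 = 19585811414163/839567953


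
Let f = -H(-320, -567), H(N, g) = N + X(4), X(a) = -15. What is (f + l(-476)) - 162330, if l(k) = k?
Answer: -162471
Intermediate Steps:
H(N, g) = -15 + N (H(N, g) = N - 15 = -15 + N)
f = 335 (f = -(-15 - 320) = -1*(-335) = 335)
(f + l(-476)) - 162330 = (335 - 476) - 162330 = -141 - 162330 = -162471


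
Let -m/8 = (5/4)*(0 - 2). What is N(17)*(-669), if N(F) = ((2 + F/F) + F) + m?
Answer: -26760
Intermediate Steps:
m = 20 (m = -8*5/4*(0 - 2) = -8*5*(1/4)*(-2) = -10*(-2) = -8*(-5/2) = 20)
N(F) = 23 + F (N(F) = ((2 + F/F) + F) + 20 = ((2 + 1) + F) + 20 = (3 + F) + 20 = 23 + F)
N(17)*(-669) = (23 + 17)*(-669) = 40*(-669) = -26760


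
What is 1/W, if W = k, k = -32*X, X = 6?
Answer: -1/192 ≈ -0.0052083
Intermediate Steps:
k = -192 (k = -32*6 = -192)
W = -192
1/W = 1/(-192) = -1/192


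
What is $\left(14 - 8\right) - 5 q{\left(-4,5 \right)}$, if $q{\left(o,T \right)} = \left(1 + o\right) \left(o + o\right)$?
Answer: $-114$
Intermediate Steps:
$q{\left(o,T \right)} = 2 o \left(1 + o\right)$ ($q{\left(o,T \right)} = \left(1 + o\right) 2 o = 2 o \left(1 + o\right)$)
$\left(14 - 8\right) - 5 q{\left(-4,5 \right)} = \left(14 - 8\right) - 5 \cdot 2 \left(-4\right) \left(1 - 4\right) = \left(14 - 8\right) - 5 \cdot 2 \left(-4\right) \left(-3\right) = 6 - 120 = -114$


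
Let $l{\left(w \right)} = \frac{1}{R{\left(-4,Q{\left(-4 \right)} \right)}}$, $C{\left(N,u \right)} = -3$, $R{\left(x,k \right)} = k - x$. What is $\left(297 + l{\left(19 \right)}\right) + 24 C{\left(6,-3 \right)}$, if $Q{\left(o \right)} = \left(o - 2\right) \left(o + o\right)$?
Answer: $\frac{11701}{52} \approx 225.02$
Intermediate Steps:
$Q{\left(o \right)} = 2 o \left(-2 + o\right)$ ($Q{\left(o \right)} = \left(-2 + o\right) 2 o = 2 o \left(-2 + o\right)$)
$l{\left(w \right)} = \frac{1}{52}$ ($l{\left(w \right)} = \frac{1}{2 \left(-4\right) \left(-2 - 4\right) - -4} = \frac{1}{2 \left(-4\right) \left(-6\right) + 4} = \frac{1}{48 + 4} = \frac{1}{52}$)
$\left(297 + l{\left(19 \right)}\right) + 24 C{\left(6,-3 \right)} = \left(297 + \frac{1}{52}\right) + 24 \left(-3\right) = \frac{15445}{52} - 72 = \frac{11701}{52}$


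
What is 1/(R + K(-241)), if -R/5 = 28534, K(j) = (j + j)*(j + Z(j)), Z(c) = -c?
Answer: -1/142670 ≈ -7.0092e-6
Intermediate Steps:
K(j) = 0 (K(j) = (j + j)*(j - j) = (2*j)*0 = 0)
R = -142670 (R = -5*28534 = -142670)
1/(R + K(-241)) = 1/(-142670 + 0) = 1/(-142670) = -1/142670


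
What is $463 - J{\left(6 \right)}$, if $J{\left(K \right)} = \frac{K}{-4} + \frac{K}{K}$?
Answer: $\frac{927}{2} \approx 463.5$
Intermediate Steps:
$J{\left(K \right)} = 1 - \frac{K}{4}$ ($J{\left(K \right)} = K \left(- \frac{1}{4}\right) + 1 = - \frac{K}{4} + 1 = 1 - \frac{K}{4}$)
$463 - J{\left(6 \right)} = 463 - \left(1 - \frac{3}{2}\right) = 463 - - \frac{1}{2} = 463 + \frac{1}{2} = \frac{927}{2}$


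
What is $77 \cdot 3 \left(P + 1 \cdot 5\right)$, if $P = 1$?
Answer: $1386$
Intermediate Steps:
$77 \cdot 3 \left(P + 1 \cdot 5\right) = 77 \cdot 3 \left(1 + 1 \cdot 5\right) = 77 \cdot 3 \left(1 + 5\right) = 77 \cdot 3 \cdot 6 = 77 \cdot 18 = 1386$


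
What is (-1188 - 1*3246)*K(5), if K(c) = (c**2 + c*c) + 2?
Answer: -230568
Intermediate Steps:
K(c) = 2 + 2*c**2 (K(c) = (c**2 + c**2) + 2 = 2*c**2 + 2 = 2 + 2*c**2)
(-1188 - 1*3246)*K(5) = (-1188 - 1*3246)*(2 + 2*5**2) = (-1188 - 3246)*(2 + 2*25) = -4434*(2 + 50) = -4434*52 = -230568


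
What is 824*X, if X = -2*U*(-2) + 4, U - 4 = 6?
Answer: 36256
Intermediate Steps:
U = 10 (U = 4 + 6 = 10)
X = 44 (X = -2*10*(-2) + 4 = -20*(-2) + 4 = 40 + 4 = 44)
824*X = 824*44 = 36256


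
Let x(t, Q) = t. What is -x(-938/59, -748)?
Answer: 938/59 ≈ 15.898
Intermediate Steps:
-x(-938/59, -748) = -(-938)/59 = -1*(-938/59) = 938/59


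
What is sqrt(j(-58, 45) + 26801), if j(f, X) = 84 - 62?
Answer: sqrt(26823) ≈ 163.78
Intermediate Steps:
j(f, X) = 22
sqrt(j(-58, 45) + 26801) = sqrt(22 + 26801) = sqrt(26823)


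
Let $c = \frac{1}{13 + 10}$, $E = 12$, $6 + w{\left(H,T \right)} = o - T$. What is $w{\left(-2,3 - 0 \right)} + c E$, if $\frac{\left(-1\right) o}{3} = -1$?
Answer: $- \frac{126}{23} \approx -5.4783$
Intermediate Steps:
$o = 3$ ($o = \left(-3\right) \left(-1\right) = 3$)
$w{\left(H,T \right)} = -3 - T$ ($w{\left(H,T \right)} = -6 - \left(-3 + T\right) = -3 - T$)
$c = \frac{1}{23} \approx 0.043478$
$w{\left(-2,3 - 0 \right)} + c E = \left(-3 - \left(3 - 0\right)\right) + \frac{1}{23} \cdot 12 = \left(-3 - \left(3 + 0\right)\right) + \frac{12}{23} = \left(-3 - 3\right) + \frac{12}{23} = -6 + \frac{12}{23} = - \frac{126}{23}$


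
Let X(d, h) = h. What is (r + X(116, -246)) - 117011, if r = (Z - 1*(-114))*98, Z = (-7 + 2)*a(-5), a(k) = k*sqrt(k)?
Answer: -106085 + 2450*I*sqrt(5) ≈ -1.0609e+5 + 5478.4*I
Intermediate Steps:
a(k) = k**(3/2)
Z = 25*I*sqrt(5) (Z = (-7 + 2)*(-5)**(3/2) = -(-25)*I*sqrt(5) = 25*I*sqrt(5) ≈ 55.902*I)
r = 11172 + 2450*I*sqrt(5) (r = (25*I*sqrt(5) - 1*(-114))*98 = (25*I*sqrt(5) + 114)*98 = (114 + 25*I*sqrt(5))*98 = 11172 + 2450*I*sqrt(5) ≈ 11172.0 + 5478.4*I)
(r + X(116, -246)) - 117011 = ((11172 + 2450*I*sqrt(5)) - 246) - 117011 = (10926 + 2450*I*sqrt(5)) - 117011 = -106085 + 2450*I*sqrt(5)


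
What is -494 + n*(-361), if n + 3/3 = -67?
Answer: 24054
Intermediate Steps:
n = -68 (n = -1 - 67 = -68)
-494 + n*(-361) = -494 - 68*(-361) = -494 + 24548 = 24054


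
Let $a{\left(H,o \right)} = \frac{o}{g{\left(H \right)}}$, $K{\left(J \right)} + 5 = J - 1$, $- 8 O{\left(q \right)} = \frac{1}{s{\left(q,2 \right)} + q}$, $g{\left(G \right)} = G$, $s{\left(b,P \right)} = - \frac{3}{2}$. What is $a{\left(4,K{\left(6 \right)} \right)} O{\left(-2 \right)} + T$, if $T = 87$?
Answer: $87$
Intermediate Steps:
$s{\left(b,P \right)} = - \frac{3}{2}$ ($s{\left(b,P \right)} = \left(-3\right) \frac{1}{2} = - \frac{3}{2}$)
$O{\left(q \right)} = - \frac{1}{8 \left(- \frac{3}{2} + q\right)}$
$K{\left(J \right)} = -6 + J$ ($K{\left(J \right)} = -5 + \left(J - 1\right) = -5 + \left(-1 + J\right) = -6 + J$)
$a{\left(H,o \right)} = \frac{o}{H}$
$a{\left(4,K{\left(6 \right)} \right)} O{\left(-2 \right)} + T = \frac{-6 + 6}{4} \left(- \frac{1}{-12 + 8 \left(-2\right)}\right) + 87 = 0 \cdot \frac{1}{4} \left(- \frac{1}{-12 - 16}\right) + 87 = 0 \left(- \frac{1}{-28}\right) + 87 = 0 \left(\left(-1\right) \left(- \frac{1}{28}\right)\right) + 87 = 0 \cdot \frac{1}{28} + 87 = 0 + 87 = 87$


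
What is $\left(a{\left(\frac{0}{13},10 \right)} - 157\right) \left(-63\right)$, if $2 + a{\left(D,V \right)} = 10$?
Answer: $9387$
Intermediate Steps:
$a{\left(D,V \right)} = 8$ ($a{\left(D,V \right)} = -2 + 10 = 8$)
$\left(a{\left(\frac{0}{13},10 \right)} - 157\right) \left(-63\right) = \left(8 - 157\right) \left(-63\right) = \left(-149\right) \left(-63\right) = 9387$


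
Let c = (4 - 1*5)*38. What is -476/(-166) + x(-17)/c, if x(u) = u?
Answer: 10455/3154 ≈ 3.3148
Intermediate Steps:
c = -38 (c = (4 - 5)*38 = -1*38 = -38)
-476/(-166) + x(-17)/c = -476/(-166) - 17/(-38) = -476*(-1/166) - 17*(-1/38) = 238/83 + 17/38 = 10455/3154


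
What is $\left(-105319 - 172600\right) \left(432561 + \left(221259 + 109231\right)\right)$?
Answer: $-212066370869$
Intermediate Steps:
$\left(-105319 - 172600\right) \left(432561 + \left(221259 + 109231\right)\right) = - 277919 \left(432561 + 330490\right) = \left(-277919\right) 763051 = -212066370869$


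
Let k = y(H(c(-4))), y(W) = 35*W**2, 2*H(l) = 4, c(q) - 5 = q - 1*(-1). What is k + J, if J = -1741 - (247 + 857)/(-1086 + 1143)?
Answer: -30787/19 ≈ -1620.4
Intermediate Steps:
c(q) = 6 + q (c(q) = 5 + (q - 1*(-1)) = 5 + (q + 1) = 5 + (1 + q) = 6 + q)
H(l) = 2 (H(l) = (1/2)*4 = 2)
k = 140 (k = 35*2**2 = 35*4 = 140)
J = -33447/19 (J = -1741 - 1104/57 = -1741 - 1*368/19 = -1741 - 368/19 = -33447/19 ≈ -1760.4)
k + J = 140 - 33447/19 = -30787/19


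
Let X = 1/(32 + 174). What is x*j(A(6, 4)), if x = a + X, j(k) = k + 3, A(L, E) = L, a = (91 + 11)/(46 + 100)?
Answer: 95211/15038 ≈ 6.3314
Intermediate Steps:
a = 51/73 (a = 102/146 = 102*(1/146) = 51/73 ≈ 0.69863)
X = 1/206 ≈ 0.0048544
j(k) = 3 + k
x = 10579/15038 (x = 51/73 + 1/206 = 10579/15038 ≈ 0.70348)
x*j(A(6, 4)) = 10579*(3 + 6)/15038 = (10579/15038)*9 = 95211/15038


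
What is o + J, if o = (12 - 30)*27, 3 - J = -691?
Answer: 208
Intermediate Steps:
J = 694 (J = 3 - 1*(-691) = 3 + 691 = 694)
o = -486 (o = -18*27 = -486)
o + J = -486 + 694 = 208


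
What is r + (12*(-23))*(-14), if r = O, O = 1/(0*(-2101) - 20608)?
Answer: 79629311/20608 ≈ 3864.0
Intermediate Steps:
O = -1/20608 (O = 1/(0 - 20608) = 1/(-20608) = -1/20608 ≈ -4.8525e-5)
r = -1/20608 ≈ -4.8525e-5
r + (12*(-23))*(-14) = -1/20608 + (12*(-23))*(-14) = -1/20608 - 276*(-14) = -1/20608 + 3864 = 79629311/20608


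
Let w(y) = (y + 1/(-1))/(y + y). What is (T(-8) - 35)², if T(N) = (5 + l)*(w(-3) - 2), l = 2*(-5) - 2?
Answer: 5929/9 ≈ 658.78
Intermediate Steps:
w(y) = (-1 + y)/(2*y) (w(y) = (y - 1)/((2*y)) = (-1 + y)*(1/(2*y)) = (-1 + y)/(2*y))
l = -12 (l = -10 - 2 = -12)
T(N) = 28/3 (T(N) = (5 - 12)*((½)*(-1 - 3)/(-3) - 2) = -7*((½)*(-⅓)*(-4) - 2) = -7*(⅔ - 2) = -7*(-4/3) = 28/3)
(T(-8) - 35)² = (28/3 - 35)² = (-77/3)² = 5929/9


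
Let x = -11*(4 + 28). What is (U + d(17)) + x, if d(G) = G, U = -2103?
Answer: -2438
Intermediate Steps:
x = -352 (x = -11*32 = -352)
(U + d(17)) + x = (-2103 + 17) - 352 = -2086 - 352 = -2438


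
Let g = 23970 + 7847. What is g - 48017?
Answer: -16200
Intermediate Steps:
g = 31817
g - 48017 = 31817 - 48017 = -16200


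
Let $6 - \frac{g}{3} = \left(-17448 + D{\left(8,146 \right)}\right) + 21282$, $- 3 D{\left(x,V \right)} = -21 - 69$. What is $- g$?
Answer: $11574$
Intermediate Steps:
$D{\left(x,V \right)} = 30$ ($D{\left(x,V \right)} = - \frac{-21 - 69}{3} = \left(- \frac{1}{3}\right) \left(-90\right) = 30$)
$g = -11574$ ($g = 18 - 3 \left(\left(-17448 + 30\right) + 21282\right) = 18 - 3 \left(-17418 + 21282\right) = 18 - 11592 = -11574$)
$- g = \left(-1\right) \left(-11574\right) = 11574$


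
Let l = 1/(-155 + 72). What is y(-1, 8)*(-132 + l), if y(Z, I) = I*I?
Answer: -701248/83 ≈ -8448.8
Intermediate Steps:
l = -1/83 (l = 1/(-83) = -1/83 ≈ -0.012048)
y(Z, I) = I²
y(-1, 8)*(-132 + l) = 8²*(-132 - 1/83) = 64*(-10957/83) = -701248/83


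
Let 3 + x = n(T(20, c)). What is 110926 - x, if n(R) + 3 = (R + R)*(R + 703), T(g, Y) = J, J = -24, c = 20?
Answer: 143524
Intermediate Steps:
T(g, Y) = -24
n(R) = -3 + 2*R*(703 + R) (n(R) = -3 + (R + R)*(R + 703) = -3 + (2*R)*(703 + R) = -3 + 2*R*(703 + R))
x = -32598 (x = -3 + (-3 + 2*(-24)**2 + 1406*(-24)) = -3 + (-3 + 2*576 - 33744) = -3 + (-3 + 1152 - 33744) = -3 - 32595 = -32598)
110926 - x = 110926 - 1*(-32598) = 110926 + 32598 = 143524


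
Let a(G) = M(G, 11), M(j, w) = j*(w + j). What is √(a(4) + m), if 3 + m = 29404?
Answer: √29461 ≈ 171.64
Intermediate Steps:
m = 29401 (m = -3 + 29404 = 29401)
M(j, w) = j*(j + w)
a(G) = G*(11 + G) (a(G) = G*(G + 11) = G*(11 + G))
√(a(4) + m) = √(4*(11 + 4) + 29401) = √(4*15 + 29401) = √(60 + 29401) = √29461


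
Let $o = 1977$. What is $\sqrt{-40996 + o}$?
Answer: $i \sqrt{39019} \approx 197.53 i$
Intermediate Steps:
$\sqrt{-40996 + o} = \sqrt{-40996 + 1977} = \sqrt{-39019} = i \sqrt{39019}$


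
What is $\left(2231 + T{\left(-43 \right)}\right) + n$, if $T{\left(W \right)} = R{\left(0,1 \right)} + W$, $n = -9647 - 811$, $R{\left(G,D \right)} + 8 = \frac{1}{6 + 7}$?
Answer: $- \frac{107613}{13} \approx -8277.9$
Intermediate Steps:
$R{\left(G,D \right)} = - \frac{103}{13}$ ($R{\left(G,D \right)} = -8 + \frac{1}{6 + 7} = -8 + \frac{1}{13} = - \frac{103}{13}$)
$n = -10458$
$T{\left(W \right)} = - \frac{103}{13} + W$
$\left(2231 + T{\left(-43 \right)}\right) + n = \left(2231 - \frac{662}{13}\right) - 10458 = \frac{28341}{13} - 10458 = - \frac{107613}{13}$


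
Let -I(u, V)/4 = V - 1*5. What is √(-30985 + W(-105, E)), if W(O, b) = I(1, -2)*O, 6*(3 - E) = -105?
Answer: 5*I*√1357 ≈ 184.19*I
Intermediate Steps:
E = 41/2 (E = 3 - ⅙*(-105) = 3 + 35/2 = 41/2 ≈ 20.500)
I(u, V) = 20 - 4*V (I(u, V) = -4*(V - 1*5) = -4*(V - 5) = -4*(-5 + V) = 20 - 4*V)
W(O, b) = 28*O (W(O, b) = (20 - 4*(-2))*O = (20 + 8)*O = 28*O)
√(-30985 + W(-105, E)) = √(-30985 + 28*(-105)) = √(-30985 - 2940) = √(-33925) = 5*I*√1357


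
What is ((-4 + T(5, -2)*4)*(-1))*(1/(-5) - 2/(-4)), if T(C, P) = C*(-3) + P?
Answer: 108/5 ≈ 21.600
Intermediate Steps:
T(C, P) = P - 3*C (T(C, P) = -3*C + P = P - 3*C)
((-4 + T(5, -2)*4)*(-1))*(1/(-5) - 2/(-4)) = ((-4 + (-2 - 3*5)*4)*(-1))*(1/(-5) - 2/(-4)) = ((-4 + (-2 - 15)*4)*(-1))*(1*(-⅕) - 2*(-¼)) = ((-4 - 17*4)*(-1))*(-⅕ + ½) = ((-4 - 68)*(-1))*(3/10) = -72*(-1)*(3/10) = 72*(3/10) = 108/5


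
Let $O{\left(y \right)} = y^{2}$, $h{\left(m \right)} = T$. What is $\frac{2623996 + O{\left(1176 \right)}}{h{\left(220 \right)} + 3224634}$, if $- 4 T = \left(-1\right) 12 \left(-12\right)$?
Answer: $\frac{2003486}{1612299} \approx 1.2426$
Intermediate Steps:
$T = -36$ ($T = - \frac{\left(-1\right) 12 \left(-12\right)}{4} = - \frac{\left(-12\right) \left(-12\right)}{4} = \left(- \frac{1}{4}\right) 144 = -36$)
$h{\left(m \right)} = -36$
$\frac{2623996 + O{\left(1176 \right)}}{h{\left(220 \right)} + 3224634} = \frac{2623996 + 1176^{2}}{-36 + 3224634} = \frac{2623996 + 1382976}{3224598} = 4006972 \cdot \frac{1}{3224598} = \frac{2003486}{1612299}$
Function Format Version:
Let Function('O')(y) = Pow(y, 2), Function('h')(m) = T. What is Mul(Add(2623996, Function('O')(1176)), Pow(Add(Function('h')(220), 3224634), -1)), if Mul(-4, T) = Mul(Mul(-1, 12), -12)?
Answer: Rational(2003486, 1612299) ≈ 1.2426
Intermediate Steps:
T = -36 (T = Mul(Rational(-1, 4), Mul(Mul(-1, 12), -12)) = Mul(Rational(-1, 4), Mul(-12, -12)) = Mul(Rational(-1, 4), 144) = -36)
Function('h')(m) = -36
Mul(Add(2623996, Function('O')(1176)), Pow(Add(Function('h')(220), 3224634), -1)) = Mul(Add(2623996, Pow(1176, 2)), Pow(Add(-36, 3224634), -1)) = Mul(Add(2623996, 1382976), Pow(3224598, -1)) = Mul(4006972, Rational(1, 3224598)) = Rational(2003486, 1612299)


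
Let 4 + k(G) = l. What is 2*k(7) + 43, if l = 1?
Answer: 37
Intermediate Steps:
k(G) = -3 (k(G) = -4 + 1 = -3)
2*k(7) + 43 = 2*(-3) + 43 = -6 + 43 = 37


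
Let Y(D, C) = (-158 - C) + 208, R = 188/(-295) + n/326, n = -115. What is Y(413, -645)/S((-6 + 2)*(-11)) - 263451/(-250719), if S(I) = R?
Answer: -5577503389929/7957236049 ≈ -700.93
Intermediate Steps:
R = -95213/96170 (R = 188/(-295) - 115/326 = 188*(-1/295) - 115*1/326 = -188/295 - 115/326 = -95213/96170 ≈ -0.99005)
S(I) = -95213/96170
Y(D, C) = 50 - C
Y(413, -645)/S((-6 + 2)*(-11)) - 263451/(-250719) = (50 - 1*(-645))/(-95213/96170) - 263451/(-250719) = (50 + 645)*(-96170/95213) - 263451*(-1/250719) = 695*(-96170/95213) + 87817/83573 = -66838150/95213 + 87817/83573 = -5577503389929/7957236049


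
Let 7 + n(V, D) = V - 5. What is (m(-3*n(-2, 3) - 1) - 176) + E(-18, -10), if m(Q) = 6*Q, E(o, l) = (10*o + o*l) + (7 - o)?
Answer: 95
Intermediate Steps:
n(V, D) = -12 + V (n(V, D) = -7 + (V - 5) = -7 + (-5 + V) = -12 + V)
E(o, l) = 7 + 9*o + l*o (E(o, l) = (10*o + l*o) + (7 - o) = 7 + 9*o + l*o)
(m(-3*n(-2, 3) - 1) - 176) + E(-18, -10) = (6*(-3*(-12 - 2) - 1) - 176) + (7 + 9*(-18) - 10*(-18)) = (6*(-3*(-14) - 1) - 176) + (7 - 162 + 180) = (6*(42 - 1) - 176) + 25 = (6*41 - 176) + 25 = (246 - 176) + 25 = 70 + 25 = 95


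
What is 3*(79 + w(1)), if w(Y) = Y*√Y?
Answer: 240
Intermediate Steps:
w(Y) = Y^(3/2)
3*(79 + w(1)) = 3*(79 + 1^(3/2)) = 3*(79 + 1) = 3*80 = 240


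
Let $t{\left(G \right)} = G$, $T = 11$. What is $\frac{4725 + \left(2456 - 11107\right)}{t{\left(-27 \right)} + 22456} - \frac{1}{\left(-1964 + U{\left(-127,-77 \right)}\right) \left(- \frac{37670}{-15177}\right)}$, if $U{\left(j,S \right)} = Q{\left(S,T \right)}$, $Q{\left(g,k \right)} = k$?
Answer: $- \frac{96164497109}{550030179930} \approx -0.17483$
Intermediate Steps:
$U{\left(j,S \right)} = 11$
$\frac{4725 + \left(2456 - 11107\right)}{t{\left(-27 \right)} + 22456} - \frac{1}{\left(-1964 + U{\left(-127,-77 \right)}\right) \left(- \frac{37670}{-15177}\right)} = \frac{4725 + \left(2456 - 11107\right)}{-27 + 22456} - \frac{1}{\left(-1964 + 11\right) \left(- \frac{37670}{-15177}\right)} = \frac{4725 - 8651}{22429} - \frac{1}{\left(-1953\right) \left(\left(-37670\right) \left(- \frac{1}{15177}\right)\right)} = \left(-3926\right) \frac{1}{22429} - - \frac{1}{1953 \cdot \frac{37670}{15177}} = - \frac{3926}{22429} - \left(- \frac{1}{1953}\right) \frac{15177}{37670} = - \frac{3926}{22429} - - \frac{5059}{24523170} = - \frac{3926}{22429} + \frac{5059}{24523170} = - \frac{96164497109}{550030179930}$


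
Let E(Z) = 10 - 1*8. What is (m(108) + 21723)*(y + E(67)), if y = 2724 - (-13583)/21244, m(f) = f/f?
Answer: 6693387071/113 ≈ 5.9234e+7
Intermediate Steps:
E(Z) = 2 (E(Z) = 10 - 8 = 2)
m(f) = 1
y = 1231537/452 (y = 2724 - (-13583)/21244 = 2724 - 1*(-289/452) = 2724 + 289/452 = 1231537/452 ≈ 2724.6)
(m(108) + 21723)*(y + E(67)) = (1 + 21723)*(1231537/452 + 2) = 21724*(1232441/452) = 6693387071/113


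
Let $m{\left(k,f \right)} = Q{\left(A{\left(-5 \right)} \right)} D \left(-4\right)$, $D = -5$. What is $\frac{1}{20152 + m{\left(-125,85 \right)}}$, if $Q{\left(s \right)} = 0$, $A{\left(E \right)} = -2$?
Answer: $\frac{1}{20152} \approx 4.9623 \cdot 10^{-5}$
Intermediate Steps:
$m{\left(k,f \right)} = 0$ ($m{\left(k,f \right)} = 0 \left(-5\right) \left(-4\right) = 0 \left(-4\right) = 0$)
$\frac{1}{20152 + m{\left(-125,85 \right)}} = \frac{1}{20152 + 0} = \frac{1}{20152}$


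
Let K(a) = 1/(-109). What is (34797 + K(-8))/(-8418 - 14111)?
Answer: -3792872/2455661 ≈ -1.5445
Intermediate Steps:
K(a) = -1/109
(34797 + K(-8))/(-8418 - 14111) = (34797 - 1/109)/(-8418 - 14111) = (3792872/109)/(-22529) = (3792872/109)*(-1/22529) = -3792872/2455661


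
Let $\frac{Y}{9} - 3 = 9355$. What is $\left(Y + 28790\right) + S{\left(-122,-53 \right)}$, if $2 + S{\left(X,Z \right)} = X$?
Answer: $112888$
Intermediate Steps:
$Y = 84222$ ($Y = 27 + 9 \cdot 9355 = 27 + 84195 = 84222$)
$S{\left(X,Z \right)} = -2 + X$
$\left(Y + 28790\right) + S{\left(-122,-53 \right)} = \left(84222 + 28790\right) - 124 = 113012 - 124 = 112888$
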